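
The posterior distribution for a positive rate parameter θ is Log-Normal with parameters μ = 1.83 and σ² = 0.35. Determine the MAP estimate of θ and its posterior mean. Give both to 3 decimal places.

Mode = exp(μ − σ²) = exp(1.48) = 4.393.
Mean = exp(μ + σ²/2) = exp(2.005) = 7.426.

MAP = 4.393, posterior mean = 7.426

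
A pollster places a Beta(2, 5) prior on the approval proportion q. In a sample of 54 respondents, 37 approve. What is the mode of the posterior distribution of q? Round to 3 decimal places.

Posterior: Beta(2+37, 5+17) = Beta(39, 22).
Mode = (39−1)/(39+22−2) = 38/59 = 0.644.
Mean = 39/(39+22) = 39/61 = 0.639.
This is the posterior mode — the MAP estimate.

0.644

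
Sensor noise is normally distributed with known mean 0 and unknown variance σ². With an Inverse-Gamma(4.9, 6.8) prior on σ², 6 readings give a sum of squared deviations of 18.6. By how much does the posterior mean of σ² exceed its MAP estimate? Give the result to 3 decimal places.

Posterior: Inverse-Gamma(shape = 4.9+6/2 = 7.9, scale = 6.8+18.6/2 = 16.1).
Mode = β/(α+1) = 16.1/8.9 = 1.809.
Mean = β/(α−1) = 16.1/6.9 = 2.333.
Difference = 2.333 − 1.809 = 0.524.

0.524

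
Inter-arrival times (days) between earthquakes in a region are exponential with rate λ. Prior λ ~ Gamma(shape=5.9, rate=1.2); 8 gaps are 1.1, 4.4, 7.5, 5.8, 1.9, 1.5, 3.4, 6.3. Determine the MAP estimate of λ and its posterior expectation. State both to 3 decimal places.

MAP: 0.390. Posterior mean: 0.420.

Σ times = 31.9. Posterior: Gamma(shape = 5.9+8 = 13.9, rate = 1.2+31.9 = 33.1).
Mode = (α−1)/β = 12.9/33.1 = 0.390.
Mean = α/β = 13.9/33.1 = 0.420.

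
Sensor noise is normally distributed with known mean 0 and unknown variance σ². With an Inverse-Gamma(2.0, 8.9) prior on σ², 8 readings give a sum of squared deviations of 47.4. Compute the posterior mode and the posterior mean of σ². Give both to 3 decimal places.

σ²_MAP = 4.657, E[σ²|data] = 6.520

Posterior: Inverse-Gamma(shape = 2.0+8/2 = 6.0, scale = 8.9+47.4/2 = 32.6).
Mode = β/(α+1) = 32.6/7.0 = 4.657.
Mean = β/(α−1) = 32.6/5.0 = 6.520.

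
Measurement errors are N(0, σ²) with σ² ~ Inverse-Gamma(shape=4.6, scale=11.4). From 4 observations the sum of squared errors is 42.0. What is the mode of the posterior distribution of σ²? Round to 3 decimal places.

Posterior: Inverse-Gamma(shape = 4.6+4/2 = 6.6, scale = 11.4+42.0/2 = 32.4).
Mode = β/(α+1) = 32.4/7.6 = 4.263.
Mean = β/(α−1) = 32.4/5.6 = 5.786.
This is the posterior mode — the MAP estimate.

4.263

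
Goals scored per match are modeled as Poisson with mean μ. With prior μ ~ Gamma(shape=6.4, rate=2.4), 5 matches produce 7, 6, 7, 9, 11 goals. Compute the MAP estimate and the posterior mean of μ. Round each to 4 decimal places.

Σ counts = 40. Posterior: Gamma(shape = 6.4+40 = 46.4, rate = 2.4+5 = 7.4).
Mode = (α−1)/β = 45.4/7.4 = 6.1351.
Mean = α/β = 46.4/7.4 = 6.2703.

MAP = 6.1351; posterior mean = 6.2703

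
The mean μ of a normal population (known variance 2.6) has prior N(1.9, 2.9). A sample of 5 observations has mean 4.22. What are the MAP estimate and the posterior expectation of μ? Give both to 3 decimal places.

Posterior for μ is Normal. Precision-weighted mean: (1/2.9·1.9 + 5/2.6·4.22) / (1/2.9 + 5/2.6) = 3.867.
A Normal posterior is symmetric, so mode = mean.

MAP = 3.867; posterior mean = 3.867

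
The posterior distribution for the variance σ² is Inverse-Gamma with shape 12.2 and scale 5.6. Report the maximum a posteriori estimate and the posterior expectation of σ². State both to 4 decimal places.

Mode = β/(α+1) = 5.6/13.2 = 0.4242.
Mean = β/(α−1) = 5.6/11.2 = 0.5000.

maximum a posteriori estimate = 0.4242, posterior expectation = 0.5000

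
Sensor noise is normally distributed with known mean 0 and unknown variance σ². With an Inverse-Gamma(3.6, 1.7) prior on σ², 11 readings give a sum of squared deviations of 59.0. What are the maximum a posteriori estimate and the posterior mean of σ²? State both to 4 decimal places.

MAP = 3.0891, posterior mean = 3.8519

Posterior: Inverse-Gamma(shape = 3.6+11/2 = 9.1, scale = 1.7+59.0/2 = 31.2).
Mode = β/(α+1) = 31.2/10.1 = 3.0891.
Mean = β/(α−1) = 31.2/8.1 = 3.8519.
The mean is pulled above the mode by the posterior's right skew.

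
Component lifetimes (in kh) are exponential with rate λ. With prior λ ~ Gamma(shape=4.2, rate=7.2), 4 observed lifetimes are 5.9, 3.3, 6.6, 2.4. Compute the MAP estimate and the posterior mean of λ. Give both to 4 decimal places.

MAP = 0.2835, posterior mean = 0.3228

Σ times = 18.2. Posterior: Gamma(shape = 4.2+4 = 8.2, rate = 7.2+18.2 = 25.4).
Mode = (α−1)/β = 7.2/25.4 = 0.2835.
Mean = α/β = 8.2/25.4 = 0.3228.
The posterior is right-skewed, so the mean exceeds the mode.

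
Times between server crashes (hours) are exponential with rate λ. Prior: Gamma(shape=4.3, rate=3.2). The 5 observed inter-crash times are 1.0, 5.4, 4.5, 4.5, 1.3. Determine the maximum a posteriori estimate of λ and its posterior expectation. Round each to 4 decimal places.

MAP = 0.4171, posterior mean = 0.4673

Σ times = 16.7. Posterior: Gamma(shape = 4.3+5 = 9.3, rate = 3.2+16.7 = 19.9).
Mode = (α−1)/β = 8.3/19.9 = 0.4171.
Mean = α/β = 9.3/19.9 = 0.4673.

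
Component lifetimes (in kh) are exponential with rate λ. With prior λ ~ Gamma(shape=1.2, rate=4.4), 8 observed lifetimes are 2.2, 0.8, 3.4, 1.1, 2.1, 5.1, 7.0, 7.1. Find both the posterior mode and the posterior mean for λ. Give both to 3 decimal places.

λ_MAP = 0.247, E[λ|data] = 0.277

Σ times = 28.8. Posterior: Gamma(shape = 1.2+8 = 9.2, rate = 4.4+28.8 = 33.2).
Mode = (α−1)/β = 8.2/33.2 = 0.247.
Mean = α/β = 9.2/33.2 = 0.277.
The mean is pulled above the mode by the posterior's right skew.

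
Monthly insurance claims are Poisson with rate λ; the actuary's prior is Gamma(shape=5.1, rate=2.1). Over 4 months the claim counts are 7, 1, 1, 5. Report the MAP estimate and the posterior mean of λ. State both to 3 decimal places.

Σ counts = 14. Posterior: Gamma(shape = 5.1+14 = 19.1, rate = 2.1+4 = 6.1).
Mode = (α−1)/β = 18.1/6.1 = 2.967.
Mean = α/β = 19.1/6.1 = 3.131.

MAP = 2.967; posterior mean = 3.131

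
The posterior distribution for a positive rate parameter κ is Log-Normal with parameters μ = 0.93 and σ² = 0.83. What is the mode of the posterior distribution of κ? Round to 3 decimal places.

1.105

Mode = exp(μ − σ²) = exp(0.10) = 1.105.
Mean = exp(μ + σ²/2) = exp(1.345) = 3.838.
This is the posterior mode — the MAP estimate.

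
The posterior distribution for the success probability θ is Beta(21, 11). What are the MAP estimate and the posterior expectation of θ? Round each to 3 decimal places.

MAP: 0.667. Posterior mean: 0.656.

Mode = (21−1)/(21+11−2) = 20/30 = 0.667.
Mean = 21/(21+11) = 21/32 = 0.656.
The mean is pulled below the mode by the posterior's left skew.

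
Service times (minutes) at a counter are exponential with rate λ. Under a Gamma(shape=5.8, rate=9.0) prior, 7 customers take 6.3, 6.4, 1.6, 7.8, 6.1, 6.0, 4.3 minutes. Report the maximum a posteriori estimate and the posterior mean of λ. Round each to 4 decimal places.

Σ times = 38.5. Posterior: Gamma(shape = 5.8+7 = 12.8, rate = 9.0+38.5 = 47.5).
Mode = (α−1)/β = 11.8/47.5 = 0.2484.
Mean = α/β = 12.8/47.5 = 0.2695.

MAP = 0.2484, posterior mean = 0.2695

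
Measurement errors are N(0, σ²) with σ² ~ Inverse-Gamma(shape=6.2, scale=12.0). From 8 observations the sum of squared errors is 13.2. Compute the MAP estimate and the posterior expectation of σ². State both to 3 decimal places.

σ²_MAP = 1.661, E[σ²|data] = 2.022

Posterior: Inverse-Gamma(shape = 6.2+8/2 = 10.2, scale = 12.0+13.2/2 = 18.6).
Mode = β/(α+1) = 18.6/11.2 = 1.661.
Mean = β/(α−1) = 18.6/9.2 = 2.022.
The posterior is right-skewed, so the mean exceeds the mode.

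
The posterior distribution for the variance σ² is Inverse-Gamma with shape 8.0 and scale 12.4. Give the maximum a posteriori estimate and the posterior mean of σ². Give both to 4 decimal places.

Mode = β/(α+1) = 12.4/9.0 = 1.3778.
Mean = β/(α−1) = 12.4/7.0 = 1.7714.

MAP = 1.3778; posterior mean = 1.7714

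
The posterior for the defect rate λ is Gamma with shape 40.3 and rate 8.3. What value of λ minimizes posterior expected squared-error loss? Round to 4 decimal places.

4.8554

Mode = (α−1)/β = 39.3/8.3 = 4.7349.
Mean = α/β = 40.3/8.3 = 4.8554.
Squared-error loss ⇒ the optimal estimator is the posterior mean.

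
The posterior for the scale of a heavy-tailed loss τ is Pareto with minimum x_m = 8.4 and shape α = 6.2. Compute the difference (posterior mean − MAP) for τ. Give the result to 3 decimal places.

The Pareto density is strictly decreasing on [x_m, ∞), so the mode is x_m = 8.400.
Mean = α·x_m/(α−1) = 6.2·8.4/5.2 = 10.015.
Difference = 10.015 − 8.400 = 1.615.
Right-skewed posterior ⇒ mode < mean.

1.615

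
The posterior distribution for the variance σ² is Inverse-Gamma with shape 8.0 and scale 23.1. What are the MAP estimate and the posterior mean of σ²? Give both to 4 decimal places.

MAP: 2.5667. Posterior mean: 3.3000.

Mode = β/(α+1) = 23.1/9.0 = 2.5667.
Mean = β/(α−1) = 23.1/7.0 = 3.3000.
Mean > mode: the posterior has a right tail.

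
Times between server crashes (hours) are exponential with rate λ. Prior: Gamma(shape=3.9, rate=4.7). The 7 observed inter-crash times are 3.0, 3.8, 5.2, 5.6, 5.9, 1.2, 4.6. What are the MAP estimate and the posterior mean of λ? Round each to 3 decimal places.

MAP = 0.291; posterior mean = 0.321

Σ times = 29.3. Posterior: Gamma(shape = 3.9+7 = 10.9, rate = 4.7+29.3 = 34.0).
Mode = (α−1)/β = 9.9/34.0 = 0.291.
Mean = α/β = 10.9/34.0 = 0.321.
Mean > mode: the posterior has a right tail.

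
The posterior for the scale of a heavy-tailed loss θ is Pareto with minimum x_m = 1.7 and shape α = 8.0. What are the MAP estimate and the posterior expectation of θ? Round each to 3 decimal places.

MAP: 1.700. Posterior mean: 1.943.

The Pareto density is strictly decreasing on [x_m, ∞), so the mode is x_m = 1.700.
Mean = α·x_m/(α−1) = 8.0·1.7/7.0 = 1.943.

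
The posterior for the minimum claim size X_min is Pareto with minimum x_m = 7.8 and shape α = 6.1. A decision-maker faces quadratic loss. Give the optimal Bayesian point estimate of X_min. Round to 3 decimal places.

The Pareto density is strictly decreasing on [x_m, ∞), so the mode is x_m = 7.800.
Mean = α·x_m/(α−1) = 6.1·7.8/5.1 = 9.329.
Quadratic loss ⇒ the optimal estimator is the posterior mean.

9.329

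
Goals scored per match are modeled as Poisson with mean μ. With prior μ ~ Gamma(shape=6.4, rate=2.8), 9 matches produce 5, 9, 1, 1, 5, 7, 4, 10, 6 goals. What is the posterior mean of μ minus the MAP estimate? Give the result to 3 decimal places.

0.085

Σ counts = 48. Posterior: Gamma(shape = 6.4+48 = 54.4, rate = 2.8+9 = 11.8).
Mode = (α−1)/β = 53.4/11.8 = 4.525.
Mean = α/β = 54.4/11.8 = 4.610.
Difference = 4.610 − 4.525 = 0.085.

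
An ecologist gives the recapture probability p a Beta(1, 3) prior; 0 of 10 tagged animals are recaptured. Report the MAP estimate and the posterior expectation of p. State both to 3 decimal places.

Posterior: Beta(1+0, 3+10) = Beta(1, 13).
Since α = 1 ≤ 1 and β > 1, the Beta density is monotone decreasing on [0,1]; the mode is at 0.
Mean = 1/(1+13) = 0.071.

MAP estimate = 0.000, posterior expectation = 0.071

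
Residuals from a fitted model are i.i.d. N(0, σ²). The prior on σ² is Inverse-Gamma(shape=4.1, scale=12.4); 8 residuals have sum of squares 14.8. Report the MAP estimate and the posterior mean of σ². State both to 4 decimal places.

MAP = 2.1758, posterior mean = 2.7887

Posterior: Inverse-Gamma(shape = 4.1+8/2 = 8.1, scale = 12.4+14.8/2 = 19.8).
Mode = β/(α+1) = 19.8/9.1 = 2.1758.
Mean = β/(α−1) = 19.8/7.1 = 2.7887.
The posterior is right-skewed, so the mean exceeds the mode.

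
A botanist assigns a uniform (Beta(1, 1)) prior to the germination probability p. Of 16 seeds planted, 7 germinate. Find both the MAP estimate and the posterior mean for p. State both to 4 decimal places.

p_MAP = 0.4375, E[p|data] = 0.4444

Posterior: Beta(1+7, 1+9) = Beta(8, 10).
Mode = (8−1)/(8+10−2) = 7/16 = 0.4375.
Mean = 8/(8+10) = 8/18 = 0.4444.
Mean > mode: the posterior has a right tail.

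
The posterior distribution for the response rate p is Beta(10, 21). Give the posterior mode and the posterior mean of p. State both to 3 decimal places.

MAP = 0.310; posterior mean = 0.323

Mode = (10−1)/(10+21−2) = 9/29 = 0.310.
Mean = 10/(10+21) = 10/31 = 0.323.
Mean > mode: the posterior has a right tail.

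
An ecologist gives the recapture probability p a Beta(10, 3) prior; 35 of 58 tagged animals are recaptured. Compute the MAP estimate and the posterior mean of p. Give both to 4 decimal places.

Posterior: Beta(10+35, 3+23) = Beta(45, 26).
Mode = (45−1)/(45+26−2) = 44/69 = 0.6377.
Mean = 45/(45+26) = 45/71 = 0.6338.
The posterior is left-skewed, so the mode exceeds the mean.

MAP: 0.6377. Posterior mean: 0.6338.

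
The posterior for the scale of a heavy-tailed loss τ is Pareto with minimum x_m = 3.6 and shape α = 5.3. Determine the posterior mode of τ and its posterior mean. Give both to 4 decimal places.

posterior mode = 3.6000, posterior mean = 4.4372

The Pareto density is strictly decreasing on [x_m, ∞), so the mode is x_m = 3.6000.
Mean = α·x_m/(α−1) = 5.3·3.6/4.3 = 4.4372.
Mean > mode: the posterior has a right tail.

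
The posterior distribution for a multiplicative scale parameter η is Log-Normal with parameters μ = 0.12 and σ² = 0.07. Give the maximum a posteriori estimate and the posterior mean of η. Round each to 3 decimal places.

Mode = exp(μ − σ²) = exp(0.05) = 1.051.
Mean = exp(μ + σ²/2) = exp(0.155) = 1.168.

maximum a posteriori estimate = 1.051, posterior mean = 1.168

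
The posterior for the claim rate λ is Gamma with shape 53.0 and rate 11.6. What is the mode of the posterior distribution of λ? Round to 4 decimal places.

Mode = (α−1)/β = 52.0/11.6 = 4.4828.
Mean = α/β = 53.0/11.6 = 4.5690.
This is the posterior mode — the MAP estimate.

4.4828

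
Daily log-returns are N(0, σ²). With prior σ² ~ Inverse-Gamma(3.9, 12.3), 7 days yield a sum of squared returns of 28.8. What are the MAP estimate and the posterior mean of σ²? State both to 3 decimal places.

MAP = 3.179, posterior mean = 4.172

Posterior: Inverse-Gamma(shape = 3.9+7/2 = 7.4, scale = 12.3+28.8/2 = 26.7).
Mode = β/(α+1) = 26.7/8.4 = 3.179.
Mean = β/(α−1) = 26.7/6.4 = 4.172.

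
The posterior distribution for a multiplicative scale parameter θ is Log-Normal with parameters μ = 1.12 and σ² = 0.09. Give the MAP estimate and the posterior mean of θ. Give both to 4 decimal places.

θ_MAP = 2.8011, E[θ|data] = 3.2059

Mode = exp(μ − σ²) = exp(1.03) = 2.8011.
Mean = exp(μ + σ²/2) = exp(1.165) = 3.2059.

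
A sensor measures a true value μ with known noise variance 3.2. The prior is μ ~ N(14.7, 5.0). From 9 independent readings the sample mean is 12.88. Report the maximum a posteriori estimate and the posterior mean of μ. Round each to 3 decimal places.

MAP = 13.001, posterior mean = 13.001

Posterior for μ is Normal. Precision-weighted mean: (1/5.0·14.7 + 9/3.2·12.88) / (1/5.0 + 9/3.2) = 13.001.
A Normal posterior is symmetric, so mode = mean.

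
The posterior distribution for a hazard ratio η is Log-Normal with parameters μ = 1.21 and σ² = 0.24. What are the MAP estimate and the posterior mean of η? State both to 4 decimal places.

Mode = exp(μ − σ²) = exp(0.97) = 2.6379.
Mean = exp(μ + σ²/2) = exp(1.330) = 3.7810.

η_MAP = 2.6379, E[η|data] = 3.7810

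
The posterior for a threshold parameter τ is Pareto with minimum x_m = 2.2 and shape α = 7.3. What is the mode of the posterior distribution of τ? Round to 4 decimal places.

The Pareto density is strictly decreasing on [x_m, ∞), so the mode is x_m = 2.2000.
Mean = α·x_m/(α−1) = 7.3·2.2/6.3 = 2.5492.
This is the posterior mode — the MAP estimate.

2.2000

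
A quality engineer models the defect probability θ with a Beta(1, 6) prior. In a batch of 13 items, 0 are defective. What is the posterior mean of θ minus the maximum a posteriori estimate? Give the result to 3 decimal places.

Posterior: Beta(1+0, 6+13) = Beta(1, 19).
Since α = 1 ≤ 1 and β > 1, the Beta density is monotone decreasing on [0,1]; the mode is at 0.
Mean = 1/(1+19) = 0.050.
Difference = 0.050 − 0.000 = 0.050.

0.050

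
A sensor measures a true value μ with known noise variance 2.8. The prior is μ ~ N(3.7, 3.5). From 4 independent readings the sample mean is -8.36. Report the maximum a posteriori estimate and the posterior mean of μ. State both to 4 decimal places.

MAP = -6.3500; posterior mean = -6.3500

Posterior for μ is Normal. Precision-weighted mean: (1/3.5·3.7 + 4/2.8·-8.36) / (1/3.5 + 4/2.8) = -6.3500.
A Normal posterior is symmetric, so mode = mean.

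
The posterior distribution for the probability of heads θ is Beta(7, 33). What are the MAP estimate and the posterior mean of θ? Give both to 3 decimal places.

θ_MAP = 0.158, E[θ|data] = 0.175

Mode = (7−1)/(7+33−2) = 6/38 = 0.158.
Mean = 7/(7+33) = 7/40 = 0.175.
Right-skewed posterior ⇒ mode < mean.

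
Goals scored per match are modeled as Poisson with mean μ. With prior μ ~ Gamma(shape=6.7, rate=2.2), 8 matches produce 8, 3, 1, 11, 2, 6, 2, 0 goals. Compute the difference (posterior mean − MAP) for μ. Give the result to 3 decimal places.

0.098

Σ counts = 33. Posterior: Gamma(shape = 6.7+33 = 39.7, rate = 2.2+8 = 10.2).
Mode = (α−1)/β = 38.7/10.2 = 3.794.
Mean = α/β = 39.7/10.2 = 3.892.
Difference = 3.892 − 3.794 = 0.098.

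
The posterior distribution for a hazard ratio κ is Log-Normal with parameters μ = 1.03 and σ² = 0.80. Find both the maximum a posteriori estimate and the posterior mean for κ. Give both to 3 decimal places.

Mode = exp(μ − σ²) = exp(0.23) = 1.259.
Mean = exp(μ + σ²/2) = exp(1.430) = 4.179.
The posterior is right-skewed, so the mean exceeds the mode.

MAP: 1.259. Posterior mean: 4.179.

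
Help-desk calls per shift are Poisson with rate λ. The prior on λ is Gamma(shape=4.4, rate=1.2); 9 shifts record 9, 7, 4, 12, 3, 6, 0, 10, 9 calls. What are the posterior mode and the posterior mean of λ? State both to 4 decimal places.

Σ counts = 60. Posterior: Gamma(shape = 4.4+60 = 64.4, rate = 1.2+9 = 10.2).
Mode = (α−1)/β = 63.4/10.2 = 6.2157.
Mean = α/β = 64.4/10.2 = 6.3137.

MAP: 6.2157. Posterior mean: 6.3137.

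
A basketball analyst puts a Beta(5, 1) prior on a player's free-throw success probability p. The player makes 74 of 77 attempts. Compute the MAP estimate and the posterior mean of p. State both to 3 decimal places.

Posterior: Beta(5+74, 1+3) = Beta(79, 4).
Mode = (79−1)/(79+4−2) = 78/81 = 0.963.
Mean = 79/(79+4) = 79/83 = 0.952.

MAP estimate = 0.963, posterior mean = 0.952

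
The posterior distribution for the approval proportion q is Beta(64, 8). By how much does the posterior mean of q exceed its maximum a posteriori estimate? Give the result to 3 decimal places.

-0.011

Mode = (64−1)/(64+8−2) = 63/70 = 0.900.
Mean = 64/(64+8) = 64/72 = 0.889.
Difference = 0.889 − 0.900 = -0.011.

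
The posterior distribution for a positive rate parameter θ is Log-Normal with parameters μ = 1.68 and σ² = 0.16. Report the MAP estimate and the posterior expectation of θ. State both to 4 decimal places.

MAP estimate = 4.5722, posterior expectation = 5.8124

Mode = exp(μ − σ²) = exp(1.52) = 4.5722.
Mean = exp(μ + σ²/2) = exp(1.760) = 5.8124.
The posterior is right-skewed, so the mean exceeds the mode.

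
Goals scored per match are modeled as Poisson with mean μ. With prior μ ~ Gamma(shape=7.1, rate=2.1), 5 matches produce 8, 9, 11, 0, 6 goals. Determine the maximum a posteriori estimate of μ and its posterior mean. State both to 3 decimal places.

Σ counts = 34. Posterior: Gamma(shape = 7.1+34 = 41.1, rate = 2.1+5 = 7.1).
Mode = (α−1)/β = 40.1/7.1 = 5.648.
Mean = α/β = 41.1/7.1 = 5.789.
Mean > mode: the posterior has a right tail.

maximum a posteriori estimate = 5.648, posterior mean = 5.789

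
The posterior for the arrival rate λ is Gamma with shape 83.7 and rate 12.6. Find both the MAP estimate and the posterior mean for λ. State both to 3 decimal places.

MAP estimate = 6.563, posterior mean = 6.643

Mode = (α−1)/β = 82.7/12.6 = 6.563.
Mean = α/β = 83.7/12.6 = 6.643.
Right-skewed posterior ⇒ mode < mean.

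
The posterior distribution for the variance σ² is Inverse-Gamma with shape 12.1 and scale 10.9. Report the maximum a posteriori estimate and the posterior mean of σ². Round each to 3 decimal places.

Mode = β/(α+1) = 10.9/13.1 = 0.832.
Mean = β/(α−1) = 10.9/11.1 = 0.982.

MAP = 0.832, posterior mean = 0.982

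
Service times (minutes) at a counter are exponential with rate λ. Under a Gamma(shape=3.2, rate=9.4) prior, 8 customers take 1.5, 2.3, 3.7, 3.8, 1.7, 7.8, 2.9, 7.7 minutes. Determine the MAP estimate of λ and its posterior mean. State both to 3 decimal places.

MAP = 0.250, posterior mean = 0.275

Σ times = 31.4. Posterior: Gamma(shape = 3.2+8 = 11.2, rate = 9.4+31.4 = 40.8).
Mode = (α−1)/β = 10.2/40.8 = 0.250.
Mean = α/β = 11.2/40.8 = 0.275.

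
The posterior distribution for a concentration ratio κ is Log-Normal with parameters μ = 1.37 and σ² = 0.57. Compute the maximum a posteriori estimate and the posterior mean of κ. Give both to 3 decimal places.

Mode = exp(μ − σ²) = exp(0.80) = 2.226.
Mean = exp(μ + σ²/2) = exp(1.655) = 5.233.
The posterior is right-skewed, so the mean exceeds the mode.

κ_MAP = 2.226, E[κ|data] = 5.233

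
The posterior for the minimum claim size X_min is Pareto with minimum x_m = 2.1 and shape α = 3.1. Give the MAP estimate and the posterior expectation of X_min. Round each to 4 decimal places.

The Pareto density is strictly decreasing on [x_m, ∞), so the mode is x_m = 2.1000.
Mean = α·x_m/(α−1) = 3.1·2.1/2.1 = 3.1000.
Mean > mode: the posterior has a right tail.

MAP = 2.1000, posterior mean = 3.1000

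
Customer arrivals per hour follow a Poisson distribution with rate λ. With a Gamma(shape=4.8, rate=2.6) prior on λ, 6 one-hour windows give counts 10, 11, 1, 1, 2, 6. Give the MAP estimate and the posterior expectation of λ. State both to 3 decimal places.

MAP = 4.047, posterior mean = 4.163

Σ counts = 31. Posterior: Gamma(shape = 4.8+31 = 35.8, rate = 2.6+6 = 8.6).
Mode = (α−1)/β = 34.8/8.6 = 4.047.
Mean = α/β = 35.8/8.6 = 4.163.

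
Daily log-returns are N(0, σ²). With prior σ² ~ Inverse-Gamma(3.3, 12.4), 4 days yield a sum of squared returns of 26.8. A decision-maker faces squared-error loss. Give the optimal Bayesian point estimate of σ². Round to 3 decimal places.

6.000

Posterior: Inverse-Gamma(shape = 3.3+4/2 = 5.3, scale = 12.4+26.8/2 = 25.8).
Mode = β/(α+1) = 25.8/6.3 = 4.095.
Mean = β/(α−1) = 25.8/4.3 = 6.000.
Squared-error loss ⇒ the optimal estimator is the posterior mean.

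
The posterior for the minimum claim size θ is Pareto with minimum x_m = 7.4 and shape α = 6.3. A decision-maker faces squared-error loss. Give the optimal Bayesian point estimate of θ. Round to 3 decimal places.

The Pareto density is strictly decreasing on [x_m, ∞), so the mode is x_m = 7.400.
Mean = α·x_m/(α−1) = 6.3·7.4/5.3 = 8.796.
Squared-error loss ⇒ the optimal estimator is the posterior mean.

8.796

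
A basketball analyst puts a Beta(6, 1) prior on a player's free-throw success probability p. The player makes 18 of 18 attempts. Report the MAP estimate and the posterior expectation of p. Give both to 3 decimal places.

MAP = 1.000; posterior mean = 0.960

Posterior: Beta(6+18, 1+0) = Beta(24, 1).
Since β = 1 ≤ 1 and α > 1, the Beta density is monotone increasing on [0,1]; the mode is at 1.
Mean = 24/(24+1) = 0.960.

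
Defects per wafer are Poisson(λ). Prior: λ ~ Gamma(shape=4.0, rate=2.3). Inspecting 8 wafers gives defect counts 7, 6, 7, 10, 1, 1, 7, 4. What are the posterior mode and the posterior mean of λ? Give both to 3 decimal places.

Σ counts = 43. Posterior: Gamma(shape = 4.0+43 = 47.0, rate = 2.3+8 = 10.3).
Mode = (α−1)/β = 46.0/10.3 = 4.466.
Mean = α/β = 47.0/10.3 = 4.563.
The posterior is right-skewed, so the mean exceeds the mode.

MAP = 4.466; posterior mean = 4.563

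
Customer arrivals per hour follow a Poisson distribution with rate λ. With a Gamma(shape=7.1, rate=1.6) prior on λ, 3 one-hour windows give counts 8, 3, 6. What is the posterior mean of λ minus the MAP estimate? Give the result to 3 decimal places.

0.217

Σ counts = 17. Posterior: Gamma(shape = 7.1+17 = 24.1, rate = 1.6+3 = 4.6).
Mode = (α−1)/β = 23.1/4.6 = 5.022.
Mean = α/β = 24.1/4.6 = 5.239.
Difference = 5.239 − 5.022 = 0.217.
Mean > mode: the posterior has a right tail.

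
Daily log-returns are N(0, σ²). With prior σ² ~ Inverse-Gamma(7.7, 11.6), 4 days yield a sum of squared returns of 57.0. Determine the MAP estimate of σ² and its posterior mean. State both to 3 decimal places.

MAP = 3.748; posterior mean = 4.609

Posterior: Inverse-Gamma(shape = 7.7+4/2 = 9.7, scale = 11.6+57.0/2 = 40.1).
Mode = β/(α+1) = 40.1/10.7 = 3.748.
Mean = β/(α−1) = 40.1/8.7 = 4.609.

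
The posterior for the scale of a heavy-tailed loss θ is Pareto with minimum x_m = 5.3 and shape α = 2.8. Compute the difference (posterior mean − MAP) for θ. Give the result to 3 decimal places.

The Pareto density is strictly decreasing on [x_m, ∞), so the mode is x_m = 5.300.
Mean = α·x_m/(α−1) = 2.8·5.3/1.8 = 8.244.
Difference = 8.244 − 5.300 = 2.944.

2.944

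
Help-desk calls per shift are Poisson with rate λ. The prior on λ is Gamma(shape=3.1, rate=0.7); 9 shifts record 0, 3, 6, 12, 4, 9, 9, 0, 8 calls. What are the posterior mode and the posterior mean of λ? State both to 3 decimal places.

Σ counts = 51. Posterior: Gamma(shape = 3.1+51 = 54.1, rate = 0.7+9 = 9.7).
Mode = (α−1)/β = 53.1/9.7 = 5.474.
Mean = α/β = 54.1/9.7 = 5.577.
The mean is pulled above the mode by the posterior's right skew.

MAP = 5.474, posterior mean = 5.577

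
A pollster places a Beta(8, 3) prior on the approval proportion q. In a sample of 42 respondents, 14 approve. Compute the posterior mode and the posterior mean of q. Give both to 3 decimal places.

MAP: 0.412. Posterior mean: 0.415.

Posterior: Beta(8+14, 3+28) = Beta(22, 31).
Mode = (22−1)/(22+31−2) = 21/51 = 0.412.
Mean = 22/(22+31) = 22/53 = 0.415.
The posterior is right-skewed, so the mean exceeds the mode.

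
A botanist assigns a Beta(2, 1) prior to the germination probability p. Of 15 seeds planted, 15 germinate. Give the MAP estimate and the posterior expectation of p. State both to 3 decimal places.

Posterior: Beta(2+15, 1+0) = Beta(17, 1).
Since β = 1 ≤ 1 and α > 1, the Beta density is monotone increasing on [0,1]; the mode is at 1.
Mean = 17/(17+1) = 0.944.

MAP = 1.000, posterior mean = 0.944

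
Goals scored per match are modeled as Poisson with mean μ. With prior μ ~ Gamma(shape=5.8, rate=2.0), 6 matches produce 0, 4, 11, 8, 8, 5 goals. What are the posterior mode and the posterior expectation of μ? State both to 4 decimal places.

Σ counts = 36. Posterior: Gamma(shape = 5.8+36 = 41.8, rate = 2.0+6 = 8.0).
Mode = (α−1)/β = 40.8/8.0 = 5.1000.
Mean = α/β = 41.8/8.0 = 5.2250.
The mean is pulled above the mode by the posterior's right skew.

MAP = 5.1000, posterior mean = 5.2250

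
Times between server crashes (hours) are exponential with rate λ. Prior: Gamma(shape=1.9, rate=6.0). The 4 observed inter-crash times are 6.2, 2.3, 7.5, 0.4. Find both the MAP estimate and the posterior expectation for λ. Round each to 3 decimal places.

MAP = 0.219; posterior mean = 0.263

Σ times = 16.4. Posterior: Gamma(shape = 1.9+4 = 5.9, rate = 6.0+16.4 = 22.4).
Mode = (α−1)/β = 4.9/22.4 = 0.219.
Mean = α/β = 5.9/22.4 = 0.263.
Right-skewed posterior ⇒ mode < mean.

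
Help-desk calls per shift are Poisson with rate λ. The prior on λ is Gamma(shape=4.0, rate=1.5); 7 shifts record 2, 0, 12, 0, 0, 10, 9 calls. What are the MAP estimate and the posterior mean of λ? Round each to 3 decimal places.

Σ counts = 33. Posterior: Gamma(shape = 4.0+33 = 37.0, rate = 1.5+7 = 8.5).
Mode = (α−1)/β = 36.0/8.5 = 4.235.
Mean = α/β = 37.0/8.5 = 4.353.

MAP = 4.235, posterior mean = 4.353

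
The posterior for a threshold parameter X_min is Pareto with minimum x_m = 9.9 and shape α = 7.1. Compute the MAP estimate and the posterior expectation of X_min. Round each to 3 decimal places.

The Pareto density is strictly decreasing on [x_m, ∞), so the mode is x_m = 9.900.
Mean = α·x_m/(α−1) = 7.1·9.9/6.1 = 11.523.

MAP estimate = 9.900, posterior expectation = 11.523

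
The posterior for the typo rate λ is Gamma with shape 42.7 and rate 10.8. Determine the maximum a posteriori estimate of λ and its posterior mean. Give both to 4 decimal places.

Mode = (α−1)/β = 41.7/10.8 = 3.8611.
Mean = α/β = 42.7/10.8 = 3.9537.
Mean > mode: the posterior has a right tail.

MAP = 3.8611, posterior mean = 3.9537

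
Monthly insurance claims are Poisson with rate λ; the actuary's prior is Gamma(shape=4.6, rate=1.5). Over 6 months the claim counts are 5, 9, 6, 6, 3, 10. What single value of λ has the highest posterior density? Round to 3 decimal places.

5.680

Σ counts = 39. Posterior: Gamma(shape = 4.6+39 = 43.6, rate = 1.5+6 = 7.5).
Mode = (α−1)/β = 42.6/7.5 = 5.680.
Mean = α/β = 43.6/7.5 = 5.813.
This is the posterior mode — the MAP estimate.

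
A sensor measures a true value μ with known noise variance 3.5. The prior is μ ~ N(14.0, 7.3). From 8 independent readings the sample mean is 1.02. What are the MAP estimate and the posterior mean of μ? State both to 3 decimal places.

μ_MAP = 1.754, E[μ|data] = 1.754

Posterior for μ is Normal. Precision-weighted mean: (1/7.3·14.0 + 8/3.5·1.02) / (1/7.3 + 8/3.5) = 1.754.
A Normal posterior is symmetric, so mode = mean.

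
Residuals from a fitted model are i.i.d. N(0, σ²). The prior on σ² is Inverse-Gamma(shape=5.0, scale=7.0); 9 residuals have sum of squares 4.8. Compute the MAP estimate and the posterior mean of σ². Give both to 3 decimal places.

σ²_MAP = 0.895, E[σ²|data] = 1.106

Posterior: Inverse-Gamma(shape = 5.0+9/2 = 9.5, scale = 7.0+4.8/2 = 9.4).
Mode = β/(α+1) = 9.4/10.5 = 0.895.
Mean = β/(α−1) = 9.4/8.5 = 1.106.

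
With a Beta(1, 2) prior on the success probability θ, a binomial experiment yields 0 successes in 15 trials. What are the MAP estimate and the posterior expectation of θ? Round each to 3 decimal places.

MAP: 0.000. Posterior mean: 0.056.

Posterior: Beta(1+0, 2+15) = Beta(1, 17).
Since α = 1 ≤ 1 and β > 1, the Beta density is monotone decreasing on [0,1]; the mode is at 0.
Mean = 1/(1+17) = 0.056.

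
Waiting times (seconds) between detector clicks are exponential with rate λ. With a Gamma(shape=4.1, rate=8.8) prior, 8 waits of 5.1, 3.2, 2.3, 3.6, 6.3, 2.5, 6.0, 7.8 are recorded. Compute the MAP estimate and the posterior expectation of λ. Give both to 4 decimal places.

MAP = 0.2434; posterior mean = 0.2654

Σ times = 36.8. Posterior: Gamma(shape = 4.1+8 = 12.1, rate = 8.8+36.8 = 45.6).
Mode = (α−1)/β = 11.1/45.6 = 0.2434.
Mean = α/β = 12.1/45.6 = 0.2654.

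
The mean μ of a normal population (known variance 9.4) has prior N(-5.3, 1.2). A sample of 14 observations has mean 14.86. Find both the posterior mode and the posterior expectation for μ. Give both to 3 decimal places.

MAP = 7.627, posterior mean = 7.627

Posterior for μ is Normal. Precision-weighted mean: (1/1.2·-5.3 + 14/9.4·14.86) / (1/1.2 + 14/9.4) = 7.627.
A Normal posterior is symmetric, so mode = mean.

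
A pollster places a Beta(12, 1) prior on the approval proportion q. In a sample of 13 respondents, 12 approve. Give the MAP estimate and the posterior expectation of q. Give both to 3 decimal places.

q_MAP = 0.958, E[q|data] = 0.923

Posterior: Beta(12+12, 1+1) = Beta(24, 2).
Mode = (24−1)/(24+2−2) = 23/24 = 0.958.
Mean = 24/(24+2) = 24/26 = 0.923.
Mode > mean: the posterior has a left tail.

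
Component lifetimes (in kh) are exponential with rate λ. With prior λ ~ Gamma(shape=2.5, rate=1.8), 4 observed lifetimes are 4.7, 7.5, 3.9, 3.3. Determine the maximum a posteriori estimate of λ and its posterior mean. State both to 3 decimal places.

maximum a posteriori estimate = 0.259, posterior mean = 0.307

Σ times = 19.4. Posterior: Gamma(shape = 2.5+4 = 6.5, rate = 1.8+19.4 = 21.2).
Mode = (α−1)/β = 5.5/21.2 = 0.259.
Mean = α/β = 6.5/21.2 = 0.307.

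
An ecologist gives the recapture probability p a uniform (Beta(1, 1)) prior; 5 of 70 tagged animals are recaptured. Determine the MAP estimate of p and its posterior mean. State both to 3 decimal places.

Posterior: Beta(1+5, 1+65) = Beta(6, 66).
Mode = (6−1)/(6+66−2) = 5/70 = 0.071.
Mean = 6/(6+66) = 6/72 = 0.083.

MAP = 0.071, posterior mean = 0.083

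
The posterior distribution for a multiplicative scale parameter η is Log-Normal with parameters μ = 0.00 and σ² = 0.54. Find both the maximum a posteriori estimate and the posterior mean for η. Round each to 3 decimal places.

MAP = 0.583; posterior mean = 1.310

Mode = exp(μ − σ²) = exp(-0.54) = 0.583.
Mean = exp(μ + σ²/2) = exp(0.270) = 1.310.
The mean is pulled above the mode by the posterior's right skew.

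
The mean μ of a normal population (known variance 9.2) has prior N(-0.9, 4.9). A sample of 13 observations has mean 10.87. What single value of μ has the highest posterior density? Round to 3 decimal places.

9.385

Posterior for μ is Normal. Precision-weighted mean: (1/4.9·-0.9 + 13/9.2·10.87) / (1/4.9 + 13/9.2) = 9.385.
A Normal posterior is symmetric, so mode = mean.
This is the posterior mode — the MAP estimate.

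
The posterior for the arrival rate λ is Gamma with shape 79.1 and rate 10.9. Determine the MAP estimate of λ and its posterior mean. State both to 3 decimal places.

Mode = (α−1)/β = 78.1/10.9 = 7.165.
Mean = α/β = 79.1/10.9 = 7.257.
The posterior is right-skewed, so the mean exceeds the mode.

MAP: 7.165. Posterior mean: 7.257.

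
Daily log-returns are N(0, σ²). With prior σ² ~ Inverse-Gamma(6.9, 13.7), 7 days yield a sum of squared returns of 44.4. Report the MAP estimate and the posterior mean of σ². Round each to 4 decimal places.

Posterior: Inverse-Gamma(shape = 6.9+7/2 = 10.4, scale = 13.7+44.4/2 = 35.9).
Mode = β/(α+1) = 35.9/11.4 = 3.1491.
Mean = β/(α−1) = 35.9/9.4 = 3.8191.
Mean > mode: the posterior has a right tail.

σ²_MAP = 3.1491, E[σ²|data] = 3.8191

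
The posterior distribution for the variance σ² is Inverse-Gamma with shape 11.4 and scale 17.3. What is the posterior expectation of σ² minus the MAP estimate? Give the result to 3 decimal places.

Mode = β/(α+1) = 17.3/12.4 = 1.395.
Mean = β/(α−1) = 17.3/10.4 = 1.663.
Difference = 1.663 − 1.395 = 0.268.

0.268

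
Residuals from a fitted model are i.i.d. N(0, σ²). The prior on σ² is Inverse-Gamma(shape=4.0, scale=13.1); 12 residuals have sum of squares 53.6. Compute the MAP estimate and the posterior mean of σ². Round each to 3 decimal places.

Posterior: Inverse-Gamma(shape = 4.0+12/2 = 10.0, scale = 13.1+53.6/2 = 39.9).
Mode = β/(α+1) = 39.9/11.0 = 3.627.
Mean = β/(α−1) = 39.9/9.0 = 4.433.
Right-skewed posterior ⇒ mode < mean.

σ²_MAP = 3.627, E[σ²|data] = 4.433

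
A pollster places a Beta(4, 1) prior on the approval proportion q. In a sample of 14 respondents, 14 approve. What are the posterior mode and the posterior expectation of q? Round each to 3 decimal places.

MAP: 1.000. Posterior mean: 0.947.

Posterior: Beta(4+14, 1+0) = Beta(18, 1).
Since β = 1 ≤ 1 and α > 1, the Beta density is monotone increasing on [0,1]; the mode is at 1.
Mean = 18/(18+1) = 0.947.
Left-skewed posterior ⇒ mean < mode.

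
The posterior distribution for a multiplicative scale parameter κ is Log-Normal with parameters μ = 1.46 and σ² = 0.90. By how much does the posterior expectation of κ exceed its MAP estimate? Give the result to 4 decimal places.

Mode = exp(μ − σ²) = exp(0.56) = 1.7507.
Mean = exp(μ + σ²/2) = exp(1.910) = 6.7531.
Difference = 6.7531 − 1.7507 = 5.0024.
The posterior is right-skewed, so the mean exceeds the mode.

5.0024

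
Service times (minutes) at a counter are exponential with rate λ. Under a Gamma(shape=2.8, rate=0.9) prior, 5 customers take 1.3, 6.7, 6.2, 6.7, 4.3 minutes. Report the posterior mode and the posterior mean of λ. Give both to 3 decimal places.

MAP = 0.261, posterior mean = 0.299

Σ times = 25.2. Posterior: Gamma(shape = 2.8+5 = 7.8, rate = 0.9+25.2 = 26.1).
Mode = (α−1)/β = 6.8/26.1 = 0.261.
Mean = α/β = 7.8/26.1 = 0.299.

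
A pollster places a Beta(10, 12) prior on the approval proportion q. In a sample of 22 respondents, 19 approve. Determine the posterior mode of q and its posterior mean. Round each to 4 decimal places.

Posterior: Beta(10+19, 12+3) = Beta(29, 15).
Mode = (29−1)/(29+15−2) = 28/42 = 0.6667.
Mean = 29/(29+15) = 29/44 = 0.6591.
The posterior is left-skewed, so the mode exceeds the mean.

MAP = 0.6667; posterior mean = 0.6591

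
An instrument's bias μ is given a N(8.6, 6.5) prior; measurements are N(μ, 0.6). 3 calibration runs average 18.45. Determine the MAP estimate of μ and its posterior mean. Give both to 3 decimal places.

Posterior for μ is Normal. Precision-weighted mean: (1/6.5·8.6 + 3/0.6·18.45) / (1/6.5 + 3/0.6) = 18.156.
A Normal posterior is symmetric, so mode = mean.

MAP estimate = 18.156, posterior mean = 18.156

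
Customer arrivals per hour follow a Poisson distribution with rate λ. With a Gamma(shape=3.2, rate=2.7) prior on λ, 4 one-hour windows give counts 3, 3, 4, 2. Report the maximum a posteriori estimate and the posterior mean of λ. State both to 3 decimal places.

MAP = 2.119; posterior mean = 2.269

Σ counts = 12. Posterior: Gamma(shape = 3.2+12 = 15.2, rate = 2.7+4 = 6.7).
Mode = (α−1)/β = 14.2/6.7 = 2.119.
Mean = α/β = 15.2/6.7 = 2.269.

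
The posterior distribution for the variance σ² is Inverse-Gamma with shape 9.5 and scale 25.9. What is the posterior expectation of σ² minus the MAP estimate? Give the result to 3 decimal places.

0.580

Mode = β/(α+1) = 25.9/10.5 = 2.467.
Mean = β/(α−1) = 25.9/8.5 = 3.047.
Difference = 3.047 − 2.467 = 0.580.
The mean is pulled above the mode by the posterior's right skew.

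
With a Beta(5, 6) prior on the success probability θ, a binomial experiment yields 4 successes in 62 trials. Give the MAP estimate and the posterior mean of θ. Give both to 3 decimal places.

MAP = 0.113; posterior mean = 0.123

Posterior: Beta(5+4, 6+58) = Beta(9, 64).
Mode = (9−1)/(9+64−2) = 8/71 = 0.113.
Mean = 9/(9+64) = 9/73 = 0.123.
Right-skewed posterior ⇒ mode < mean.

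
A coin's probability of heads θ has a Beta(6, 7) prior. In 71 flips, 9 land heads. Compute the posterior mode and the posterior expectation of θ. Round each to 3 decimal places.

posterior mode = 0.171, posterior expectation = 0.179

Posterior: Beta(6+9, 7+62) = Beta(15, 69).
Mode = (15−1)/(15+69−2) = 14/82 = 0.171.
Mean = 15/(15+69) = 15/84 = 0.179.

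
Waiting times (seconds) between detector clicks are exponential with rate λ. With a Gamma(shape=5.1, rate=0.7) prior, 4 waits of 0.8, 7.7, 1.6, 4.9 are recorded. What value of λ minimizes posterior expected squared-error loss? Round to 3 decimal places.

0.580

Σ times = 15.0. Posterior: Gamma(shape = 5.1+4 = 9.1, rate = 0.7+15.0 = 15.7).
Mode = (α−1)/β = 8.1/15.7 = 0.516.
Mean = α/β = 9.1/15.7 = 0.580.
Squared-error loss ⇒ the optimal estimator is the posterior mean.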